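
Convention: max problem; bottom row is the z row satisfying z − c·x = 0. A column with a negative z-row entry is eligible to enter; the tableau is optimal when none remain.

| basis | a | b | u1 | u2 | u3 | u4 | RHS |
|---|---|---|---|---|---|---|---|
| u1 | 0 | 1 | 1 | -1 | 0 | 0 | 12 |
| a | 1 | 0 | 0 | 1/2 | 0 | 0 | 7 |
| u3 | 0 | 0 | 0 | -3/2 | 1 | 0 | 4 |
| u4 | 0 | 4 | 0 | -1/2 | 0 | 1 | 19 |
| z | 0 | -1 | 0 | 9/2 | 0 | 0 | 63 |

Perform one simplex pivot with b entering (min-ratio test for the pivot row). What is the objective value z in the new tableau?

Ratio test on column b — row 1: 12/1 = 12; row 2: entry 0 ≤ 0; row 3: entry 0 ≤ 0; row 4: 19/4 = 19/4. Minimum is 19/4 at row 4 (u4 leaves); pivot element 4.
Pivot on row 4; the z-row RHS becomes 63 − (-1)·(19/4) = 271/4.

271/4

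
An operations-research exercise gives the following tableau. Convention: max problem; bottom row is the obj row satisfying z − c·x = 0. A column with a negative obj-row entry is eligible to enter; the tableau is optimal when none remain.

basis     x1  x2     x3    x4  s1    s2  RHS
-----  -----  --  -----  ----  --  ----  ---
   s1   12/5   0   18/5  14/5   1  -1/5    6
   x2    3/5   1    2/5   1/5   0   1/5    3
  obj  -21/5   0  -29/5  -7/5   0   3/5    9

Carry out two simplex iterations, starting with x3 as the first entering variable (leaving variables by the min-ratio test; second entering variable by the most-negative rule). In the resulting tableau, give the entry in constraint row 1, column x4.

7/6

Ratio test on column x3 — row 1: 6/(18/5) = 5/3; row 2: 3/(2/5) = 15/2. Minimum is 5/3 at row 1 (s1 leaves); pivot element 18/5.
Divide row 1 by 18/5; eliminate column x3 from the other rows.
Second iteration: most negative obj-row entry is -1/3 in column x1, so x1 enters.
Ratio test on column x1 — row 1: (5/3)/(2/3) = 5/2; row 2: (7/3)/(1/3) = 7. Minimum is 5/2 at row 1 (x3 leaves); pivot element 2/3.
Divide row 1 by 2/3; eliminate column x1 from the other rows.
After both pivots, the entry at constraint row 1, column x4 is 7/6.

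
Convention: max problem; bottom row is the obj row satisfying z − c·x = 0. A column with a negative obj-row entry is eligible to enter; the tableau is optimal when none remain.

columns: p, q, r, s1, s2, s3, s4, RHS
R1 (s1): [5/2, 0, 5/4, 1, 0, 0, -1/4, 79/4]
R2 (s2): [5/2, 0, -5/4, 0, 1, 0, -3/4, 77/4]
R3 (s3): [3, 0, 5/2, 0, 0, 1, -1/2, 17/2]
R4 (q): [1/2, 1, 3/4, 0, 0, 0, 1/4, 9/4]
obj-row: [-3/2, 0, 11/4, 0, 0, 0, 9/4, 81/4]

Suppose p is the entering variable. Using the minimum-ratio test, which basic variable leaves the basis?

s3

Column p entries and ratios — s1: (79/4)/(5/2) = 79/10; s2: (77/4)/(5/2) = 77/10; s3: (17/2)/3 = 17/6; q: (9/4)/(1/2) = 9/2.
Smallest ratio is 17/6 in the row of s3, so s3 leaves.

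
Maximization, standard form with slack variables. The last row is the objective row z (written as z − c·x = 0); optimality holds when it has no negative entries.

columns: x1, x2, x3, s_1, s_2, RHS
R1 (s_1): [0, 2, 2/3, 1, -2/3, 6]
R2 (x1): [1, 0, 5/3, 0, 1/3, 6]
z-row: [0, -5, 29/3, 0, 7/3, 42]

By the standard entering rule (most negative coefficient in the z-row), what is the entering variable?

x2

Negative z-row entries: x2: -5.
The most negative is -5 in column x2, so x2 enters.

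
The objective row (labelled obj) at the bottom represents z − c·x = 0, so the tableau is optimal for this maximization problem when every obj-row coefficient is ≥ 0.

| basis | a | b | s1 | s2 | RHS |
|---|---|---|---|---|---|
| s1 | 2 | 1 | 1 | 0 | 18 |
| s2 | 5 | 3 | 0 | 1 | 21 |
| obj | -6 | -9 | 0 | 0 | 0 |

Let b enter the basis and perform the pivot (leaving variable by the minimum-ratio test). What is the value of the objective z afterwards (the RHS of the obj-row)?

Ratio test on column b — row 1: 18/1 = 18; row 2: 21/3 = 7. Minimum is 7 at row 2 (s2 leaves); pivot element 3.
Pivot on row 2; the obj-row RHS becomes 0 − (-9)·7 = 63.

63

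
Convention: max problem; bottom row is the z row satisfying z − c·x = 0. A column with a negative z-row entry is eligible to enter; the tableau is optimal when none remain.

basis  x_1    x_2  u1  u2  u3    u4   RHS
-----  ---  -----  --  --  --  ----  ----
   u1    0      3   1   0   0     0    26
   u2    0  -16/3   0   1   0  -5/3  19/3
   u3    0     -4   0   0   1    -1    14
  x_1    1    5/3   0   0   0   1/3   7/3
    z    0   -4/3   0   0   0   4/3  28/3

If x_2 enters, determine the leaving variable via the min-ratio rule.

Column x_2 entries and ratios — u1: 26/3 = 26/3; u2: -16/3 ≤ 0, skip; u3: -4 ≤ 0, skip; x_1: (7/3)/(5/3) = 7/5.
Smallest ratio is 7/5 in the row of x_1, so x_1 leaves.

x_1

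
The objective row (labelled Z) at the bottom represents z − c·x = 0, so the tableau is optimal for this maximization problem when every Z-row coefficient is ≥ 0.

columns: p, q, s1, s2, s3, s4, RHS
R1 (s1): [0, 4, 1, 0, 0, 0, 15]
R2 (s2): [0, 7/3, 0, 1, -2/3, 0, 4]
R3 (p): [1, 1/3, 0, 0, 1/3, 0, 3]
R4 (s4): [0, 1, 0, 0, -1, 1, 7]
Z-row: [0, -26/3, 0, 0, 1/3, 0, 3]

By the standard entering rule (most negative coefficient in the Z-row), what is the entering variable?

Negative Z-row entries: q: -26/3.
The most negative is -26/3 in column q, so q enters.

q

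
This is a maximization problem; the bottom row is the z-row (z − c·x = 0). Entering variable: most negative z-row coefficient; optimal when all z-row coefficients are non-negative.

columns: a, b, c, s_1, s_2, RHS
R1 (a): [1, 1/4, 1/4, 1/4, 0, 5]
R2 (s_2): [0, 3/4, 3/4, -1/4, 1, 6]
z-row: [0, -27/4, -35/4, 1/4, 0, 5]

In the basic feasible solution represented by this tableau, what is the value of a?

a is basic (row 1); its value is the RHS of that row, 5.

5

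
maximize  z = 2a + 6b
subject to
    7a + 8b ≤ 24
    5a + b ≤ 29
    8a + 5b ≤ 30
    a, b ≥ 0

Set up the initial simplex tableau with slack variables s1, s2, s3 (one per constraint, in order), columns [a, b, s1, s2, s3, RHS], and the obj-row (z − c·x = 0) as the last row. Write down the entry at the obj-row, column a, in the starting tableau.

The obj-row carries the negated objective coefficients: the a entry is -2.

-2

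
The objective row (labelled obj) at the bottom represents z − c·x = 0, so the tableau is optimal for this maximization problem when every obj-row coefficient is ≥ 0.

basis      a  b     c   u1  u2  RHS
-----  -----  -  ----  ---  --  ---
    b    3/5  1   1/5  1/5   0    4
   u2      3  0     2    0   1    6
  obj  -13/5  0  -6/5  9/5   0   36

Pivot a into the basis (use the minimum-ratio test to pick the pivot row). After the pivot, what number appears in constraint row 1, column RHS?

Ratio test on column a — row 1: 4/(3/5) = 20/3; row 2: 6/3 = 2. Minimum is 2 at row 2 (u2 leaves); pivot element 3.
Divide row 2 by 3; eliminate column a from the other rows.
Row 1 update in column RHS: 4 − (3/5)·2 = 14/5.

14/5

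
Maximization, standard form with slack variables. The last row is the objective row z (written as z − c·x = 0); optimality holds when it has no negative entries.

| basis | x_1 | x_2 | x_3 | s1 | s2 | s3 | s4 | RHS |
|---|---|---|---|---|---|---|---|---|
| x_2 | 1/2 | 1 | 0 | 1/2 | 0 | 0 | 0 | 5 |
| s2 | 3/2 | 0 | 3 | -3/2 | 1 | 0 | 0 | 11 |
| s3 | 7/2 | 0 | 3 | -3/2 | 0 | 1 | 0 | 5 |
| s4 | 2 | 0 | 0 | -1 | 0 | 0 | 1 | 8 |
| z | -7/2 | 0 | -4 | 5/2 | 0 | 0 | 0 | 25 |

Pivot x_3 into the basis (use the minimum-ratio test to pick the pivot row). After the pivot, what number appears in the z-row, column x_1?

7/6

Ratio test on column x_3 — row 1: entry 0 ≤ 0; row 2: 11/3 = 11/3; row 3: 5/3 = 5/3; row 4: entry 0 ≤ 0. Minimum is 5/3 at row 3 (s3 leaves); pivot element 3.
Divide row 3 by 3; eliminate column x_3 from the other rows.
z-row update in column x_1: -7/2 − (-4)·(7/6) = 7/6.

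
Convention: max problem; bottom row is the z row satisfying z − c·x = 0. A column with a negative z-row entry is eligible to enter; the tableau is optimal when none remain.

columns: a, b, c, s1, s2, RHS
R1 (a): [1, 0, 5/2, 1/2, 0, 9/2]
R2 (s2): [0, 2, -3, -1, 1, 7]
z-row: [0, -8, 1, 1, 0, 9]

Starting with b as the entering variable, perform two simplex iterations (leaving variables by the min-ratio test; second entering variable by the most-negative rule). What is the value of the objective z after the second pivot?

Ratio test on column b — row 1: entry 0 ≤ 0; row 2: 7/2 = 7/2. Minimum is 7/2 at row 2 (s2 leaves); pivot element 2.
Pivot on row 2; the z-row RHS becomes 9 − (-8)·(7/2) = 37.
Next entering variable (most negative z-row entry -11): c.
Ratio test on column c — row 1: (9/2)/(5/2) = 9/5; row 2: entry -3/2 ≤ 0. Minimum is 9/5 at row 1 (a leaves); pivot element 5/2.
After the second pivot the z-row RHS is 37 − (-11)·(9/5) = 284/5.

284/5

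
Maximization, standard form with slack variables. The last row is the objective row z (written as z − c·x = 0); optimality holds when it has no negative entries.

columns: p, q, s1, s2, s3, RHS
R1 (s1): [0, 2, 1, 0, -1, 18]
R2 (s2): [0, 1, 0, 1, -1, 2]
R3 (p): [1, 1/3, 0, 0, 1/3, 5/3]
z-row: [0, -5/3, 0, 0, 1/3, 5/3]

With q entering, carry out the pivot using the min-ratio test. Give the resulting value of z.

Ratio test on column q — row 1: 18/2 = 9; row 2: 2/1 = 2; row 3: (5/3)/(1/3) = 5. Minimum is 2 at row 2 (s2 leaves); pivot element 1.
Pivot on row 2; the z-row RHS becomes 5/3 − (-5/3)·2 = 5.

5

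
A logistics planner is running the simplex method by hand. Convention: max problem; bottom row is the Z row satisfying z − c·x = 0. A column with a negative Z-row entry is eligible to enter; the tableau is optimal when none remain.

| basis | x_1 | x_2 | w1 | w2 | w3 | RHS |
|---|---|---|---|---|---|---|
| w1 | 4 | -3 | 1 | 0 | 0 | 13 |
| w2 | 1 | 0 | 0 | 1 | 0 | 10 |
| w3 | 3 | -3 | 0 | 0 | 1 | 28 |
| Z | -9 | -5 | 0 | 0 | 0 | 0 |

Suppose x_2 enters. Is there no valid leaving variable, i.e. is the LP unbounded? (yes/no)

yes

Every constraint-row entry in column x_2 is ≤ 0, so increasing x_2 is unbounded.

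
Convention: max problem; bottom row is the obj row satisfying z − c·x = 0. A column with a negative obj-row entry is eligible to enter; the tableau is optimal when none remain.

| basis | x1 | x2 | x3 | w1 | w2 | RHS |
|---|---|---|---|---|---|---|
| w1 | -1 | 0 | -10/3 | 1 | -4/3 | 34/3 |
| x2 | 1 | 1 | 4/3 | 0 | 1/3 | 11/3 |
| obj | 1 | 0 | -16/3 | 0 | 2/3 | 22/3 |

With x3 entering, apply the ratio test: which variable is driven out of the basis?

x2

Column x3 entries and ratios — w1: -10/3 ≤ 0, skip; x2: (11/3)/(4/3) = 11/4.
Smallest ratio is 11/4 in the row of x2, so x2 leaves.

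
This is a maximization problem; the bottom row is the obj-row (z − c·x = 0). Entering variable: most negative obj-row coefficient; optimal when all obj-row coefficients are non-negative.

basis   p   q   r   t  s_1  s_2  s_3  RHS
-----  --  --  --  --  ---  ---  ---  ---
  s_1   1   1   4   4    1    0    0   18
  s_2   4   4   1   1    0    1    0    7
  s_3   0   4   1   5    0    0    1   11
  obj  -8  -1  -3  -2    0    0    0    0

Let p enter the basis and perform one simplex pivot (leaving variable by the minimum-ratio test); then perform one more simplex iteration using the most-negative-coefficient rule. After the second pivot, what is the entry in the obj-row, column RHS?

55/3

Ratio test on column p — row 1: 18/1 = 18; row 2: 7/4 = 7/4; row 3: entry 0 ≤ 0. Minimum is 7/4 at row 2 (s_2 leaves); pivot element 4.
Divide row 2 by 4; eliminate column p from the other rows.
Second iteration: most negative obj-row entry is -1 in column r, so r enters.
Ratio test on column r — row 1: (65/4)/(15/4) = 13/3; row 2: (7/4)/(1/4) = 7; row 3: 11/1 = 11. Minimum is 13/3 at row 1 (s_1 leaves); pivot element 15/4.
Divide row 1 by 15/4; eliminate column r from the other rows.
After both pivots, the entry at the obj-row, column RHS is 55/3.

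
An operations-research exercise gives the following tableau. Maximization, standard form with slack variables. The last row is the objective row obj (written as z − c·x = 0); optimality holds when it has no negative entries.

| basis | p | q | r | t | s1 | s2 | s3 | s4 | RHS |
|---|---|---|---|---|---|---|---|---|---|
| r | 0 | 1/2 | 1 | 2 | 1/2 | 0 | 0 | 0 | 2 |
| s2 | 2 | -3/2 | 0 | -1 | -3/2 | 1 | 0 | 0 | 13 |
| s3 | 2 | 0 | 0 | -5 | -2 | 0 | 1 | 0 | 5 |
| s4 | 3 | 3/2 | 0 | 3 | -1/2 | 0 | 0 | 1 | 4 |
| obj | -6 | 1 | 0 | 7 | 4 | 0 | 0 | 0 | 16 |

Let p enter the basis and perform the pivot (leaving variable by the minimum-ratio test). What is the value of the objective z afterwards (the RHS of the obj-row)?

24

Ratio test on column p — row 1: entry 0 ≤ 0; row 2: 13/2 = 13/2; row 3: 5/2 = 5/2; row 4: 4/3 = 4/3. Minimum is 4/3 at row 4 (s4 leaves); pivot element 3.
Pivot on row 4; the obj-row RHS becomes 16 − (-6)·(4/3) = 24.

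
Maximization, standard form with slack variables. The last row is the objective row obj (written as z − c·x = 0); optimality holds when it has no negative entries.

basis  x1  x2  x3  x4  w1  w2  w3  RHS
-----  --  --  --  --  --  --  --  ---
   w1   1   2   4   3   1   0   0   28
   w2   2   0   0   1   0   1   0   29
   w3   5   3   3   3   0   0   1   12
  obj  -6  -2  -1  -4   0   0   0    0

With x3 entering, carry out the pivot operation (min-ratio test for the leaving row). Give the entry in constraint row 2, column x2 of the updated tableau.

Ratio test on column x3 — row 1: 28/4 = 7; row 2: entry 0 ≤ 0; row 3: 12/3 = 4. Minimum is 4 at row 3 (w3 leaves); pivot element 3.
Divide row 3 by 3; eliminate column x3 from the other rows.
Row 2 update in column x2: 0 − 0·1 = 0.

0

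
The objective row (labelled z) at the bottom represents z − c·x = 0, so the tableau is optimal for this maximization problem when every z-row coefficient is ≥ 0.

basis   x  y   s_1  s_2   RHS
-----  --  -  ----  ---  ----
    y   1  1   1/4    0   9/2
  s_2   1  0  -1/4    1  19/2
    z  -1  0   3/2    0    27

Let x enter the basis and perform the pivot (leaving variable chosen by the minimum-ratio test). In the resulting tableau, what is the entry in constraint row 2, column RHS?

Ratio test on column x — row 1: (9/2)/1 = 9/2; row 2: (19/2)/1 = 19/2. Minimum is 9/2 at row 1 (y leaves); pivot element 1.
Divide row 1 by 1; eliminate column x from the other rows.
Row 2 update in column RHS: 19/2 − 1·(9/2) = 5.

5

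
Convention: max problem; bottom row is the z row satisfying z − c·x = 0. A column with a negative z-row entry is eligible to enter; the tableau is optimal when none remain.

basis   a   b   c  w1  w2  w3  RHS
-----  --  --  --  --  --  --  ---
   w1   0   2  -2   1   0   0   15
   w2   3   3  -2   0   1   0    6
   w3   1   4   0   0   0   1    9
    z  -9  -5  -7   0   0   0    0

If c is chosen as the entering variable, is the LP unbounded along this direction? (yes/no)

yes

Every constraint-row entry in column c is ≤ 0, so increasing c is unbounded.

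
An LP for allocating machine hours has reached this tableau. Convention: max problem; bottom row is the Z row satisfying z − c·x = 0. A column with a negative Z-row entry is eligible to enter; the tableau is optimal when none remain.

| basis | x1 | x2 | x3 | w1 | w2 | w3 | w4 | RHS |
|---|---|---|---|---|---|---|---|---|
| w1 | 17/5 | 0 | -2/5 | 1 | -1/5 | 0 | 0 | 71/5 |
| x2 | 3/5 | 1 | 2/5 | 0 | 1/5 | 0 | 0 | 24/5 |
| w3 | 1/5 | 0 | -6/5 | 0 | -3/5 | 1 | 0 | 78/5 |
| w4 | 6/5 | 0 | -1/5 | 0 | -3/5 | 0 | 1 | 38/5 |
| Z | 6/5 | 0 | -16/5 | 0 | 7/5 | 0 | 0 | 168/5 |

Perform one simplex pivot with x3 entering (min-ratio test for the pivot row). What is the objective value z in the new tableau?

72

Ratio test on column x3 — row 1: entry -2/5 ≤ 0; row 2: (24/5)/(2/5) = 12; row 3: entry -6/5 ≤ 0; row 4: entry -1/5 ≤ 0. Minimum is 12 at row 2 (x2 leaves); pivot element 2/5.
Pivot on row 2; the Z-row RHS becomes 168/5 − (-16/5)·12 = 72.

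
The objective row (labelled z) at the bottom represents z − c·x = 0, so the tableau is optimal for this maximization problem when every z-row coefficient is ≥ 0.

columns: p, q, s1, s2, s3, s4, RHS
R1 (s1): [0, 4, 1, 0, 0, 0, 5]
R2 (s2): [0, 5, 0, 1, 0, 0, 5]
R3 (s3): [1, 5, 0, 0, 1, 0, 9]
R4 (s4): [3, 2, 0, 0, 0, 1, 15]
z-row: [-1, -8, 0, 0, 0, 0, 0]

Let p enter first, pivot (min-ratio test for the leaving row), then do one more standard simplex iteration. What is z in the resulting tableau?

Ratio test on column p — row 1: entry 0 ≤ 0; row 2: entry 0 ≤ 0; row 3: 9/1 = 9; row 4: 15/3 = 5. Minimum is 5 at row 4 (s4 leaves); pivot element 3.
Pivot on row 4; the z-row RHS becomes 0 − (-1)·5 = 5.
Next entering variable (most negative z-row entry -22/3): q.
Ratio test on column q — row 1: 5/4 = 5/4; row 2: 5/5 = 1; row 3: 4/(13/3) = 12/13; row 4: 5/(2/3) = 15/2. Minimum is 12/13 at row 3 (s3 leaves); pivot element 13/3.
After the second pivot the z-row RHS is 5 − (-22/3)·(12/13) = 153/13.

153/13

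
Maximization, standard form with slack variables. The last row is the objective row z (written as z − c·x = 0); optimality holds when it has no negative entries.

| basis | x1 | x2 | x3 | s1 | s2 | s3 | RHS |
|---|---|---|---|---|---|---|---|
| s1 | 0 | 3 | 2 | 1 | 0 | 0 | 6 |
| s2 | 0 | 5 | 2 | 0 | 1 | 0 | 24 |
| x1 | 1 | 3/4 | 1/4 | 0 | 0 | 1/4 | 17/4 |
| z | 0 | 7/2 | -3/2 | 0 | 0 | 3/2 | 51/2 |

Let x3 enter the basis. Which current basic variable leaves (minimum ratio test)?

Column x3 entries and ratios — s1: 6/2 = 3; s2: 24/2 = 12; x1: (17/4)/(1/4) = 17.
Smallest ratio is 3 in the row of s1, so s1 leaves.

s1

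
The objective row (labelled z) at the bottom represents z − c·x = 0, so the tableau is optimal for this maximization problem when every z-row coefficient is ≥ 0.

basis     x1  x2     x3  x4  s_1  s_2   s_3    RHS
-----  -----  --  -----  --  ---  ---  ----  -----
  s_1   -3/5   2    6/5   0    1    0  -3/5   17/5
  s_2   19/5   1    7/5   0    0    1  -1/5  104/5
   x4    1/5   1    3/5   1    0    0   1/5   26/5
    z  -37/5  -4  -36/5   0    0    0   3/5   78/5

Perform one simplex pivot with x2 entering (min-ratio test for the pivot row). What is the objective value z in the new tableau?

112/5

Ratio test on column x2 — row 1: (17/5)/2 = 17/10; row 2: (104/5)/1 = 104/5; row 3: (26/5)/1 = 26/5. Minimum is 17/10 at row 1 (s_1 leaves); pivot element 2.
Pivot on row 1; the z-row RHS becomes 78/5 − (-4)·(17/10) = 112/5.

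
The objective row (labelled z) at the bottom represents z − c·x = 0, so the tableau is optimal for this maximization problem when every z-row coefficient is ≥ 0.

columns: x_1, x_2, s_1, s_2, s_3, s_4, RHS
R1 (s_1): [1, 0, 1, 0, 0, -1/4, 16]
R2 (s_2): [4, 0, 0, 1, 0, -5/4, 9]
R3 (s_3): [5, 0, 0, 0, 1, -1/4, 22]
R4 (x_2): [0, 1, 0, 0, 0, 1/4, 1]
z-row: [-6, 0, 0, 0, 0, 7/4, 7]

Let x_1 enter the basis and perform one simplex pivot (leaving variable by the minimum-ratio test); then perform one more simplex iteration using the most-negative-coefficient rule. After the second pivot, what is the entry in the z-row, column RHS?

21

Ratio test on column x_1 — row 1: 16/1 = 16; row 2: 9/4 = 9/4; row 3: 22/5 = 22/5; row 4: entry 0 ≤ 0. Minimum is 9/4 at row 2 (s_2 leaves); pivot element 4.
Divide row 2 by 4; eliminate column x_1 from the other rows.
Second iteration: most negative z-row entry is -1/8 in column s_4, so s_4 enters.
Ratio test on column s_4 — row 1: (55/4)/(1/16) = 220; row 2: entry -5/16 ≤ 0; row 3: (43/4)/(21/16) = 172/21; row 4: 1/(1/4) = 4. Minimum is 4 at row 4 (x_2 leaves); pivot element 1/4.
Divide row 4 by 1/4; eliminate column s_4 from the other rows.
After both pivots, the entry at the z-row, column RHS is 21.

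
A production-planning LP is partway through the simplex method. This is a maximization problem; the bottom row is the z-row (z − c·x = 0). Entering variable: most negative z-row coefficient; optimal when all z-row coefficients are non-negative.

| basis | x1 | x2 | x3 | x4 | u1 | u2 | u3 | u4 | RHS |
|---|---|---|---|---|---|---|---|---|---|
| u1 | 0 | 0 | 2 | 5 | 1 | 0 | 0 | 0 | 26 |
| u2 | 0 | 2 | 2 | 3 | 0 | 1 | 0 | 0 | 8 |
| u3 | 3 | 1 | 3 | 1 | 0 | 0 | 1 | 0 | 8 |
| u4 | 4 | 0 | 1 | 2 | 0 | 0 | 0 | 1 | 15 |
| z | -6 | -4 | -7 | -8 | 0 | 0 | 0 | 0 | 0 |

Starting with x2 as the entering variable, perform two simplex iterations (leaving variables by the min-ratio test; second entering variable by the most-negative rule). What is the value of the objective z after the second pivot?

Ratio test on column x2 — row 1: entry 0 ≤ 0; row 2: 8/2 = 4; row 3: 8/1 = 8; row 4: entry 0 ≤ 0. Minimum is 4 at row 2 (u2 leaves); pivot element 2.
Pivot on row 2; the z-row RHS becomes 0 − (-4)·4 = 16.
Next entering variable (most negative z-row entry -6): x1.
Ratio test on column x1 — row 1: entry 0 ≤ 0; row 2: entry 0 ≤ 0; row 3: 4/3 = 4/3; row 4: 15/4 = 15/4. Minimum is 4/3 at row 3 (u3 leaves); pivot element 3.
After the second pivot the z-row RHS is 16 − (-6)·(4/3) = 24.

24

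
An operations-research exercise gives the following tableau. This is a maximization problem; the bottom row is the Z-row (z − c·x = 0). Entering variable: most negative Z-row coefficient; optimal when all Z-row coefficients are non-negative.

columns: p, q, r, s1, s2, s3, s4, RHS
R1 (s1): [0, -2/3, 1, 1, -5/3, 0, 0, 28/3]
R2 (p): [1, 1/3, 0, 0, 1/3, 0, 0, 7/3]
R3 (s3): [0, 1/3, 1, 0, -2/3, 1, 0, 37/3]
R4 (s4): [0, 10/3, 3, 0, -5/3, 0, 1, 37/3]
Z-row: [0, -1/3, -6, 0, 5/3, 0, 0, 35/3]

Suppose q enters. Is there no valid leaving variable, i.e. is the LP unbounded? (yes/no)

no

Column q has positive entries in row(s) 2, 3, 4, so the ratio test bounds it — not unbounded.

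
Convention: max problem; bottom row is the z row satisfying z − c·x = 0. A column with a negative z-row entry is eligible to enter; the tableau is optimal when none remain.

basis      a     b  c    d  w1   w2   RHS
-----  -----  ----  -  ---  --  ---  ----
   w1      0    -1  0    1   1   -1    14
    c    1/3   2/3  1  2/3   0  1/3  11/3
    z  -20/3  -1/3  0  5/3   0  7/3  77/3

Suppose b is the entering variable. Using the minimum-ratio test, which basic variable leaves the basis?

Column b entries and ratios — w1: -1 ≤ 0, skip; c: (11/3)/(2/3) = 11/2.
Smallest ratio is 11/2 in the row of c, so c leaves.

c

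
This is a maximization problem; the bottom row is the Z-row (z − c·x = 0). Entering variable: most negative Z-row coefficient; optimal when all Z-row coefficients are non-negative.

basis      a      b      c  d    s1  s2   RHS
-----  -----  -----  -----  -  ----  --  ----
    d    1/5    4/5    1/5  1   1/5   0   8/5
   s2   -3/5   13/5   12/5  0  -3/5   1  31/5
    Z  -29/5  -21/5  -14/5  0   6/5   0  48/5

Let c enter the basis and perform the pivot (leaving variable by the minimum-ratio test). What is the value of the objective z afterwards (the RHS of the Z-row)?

Ratio test on column c — row 1: (8/5)/(1/5) = 8; row 2: (31/5)/(12/5) = 31/12. Minimum is 31/12 at row 2 (s2 leaves); pivot element 12/5.
Pivot on row 2; the Z-row RHS becomes 48/5 − (-14/5)·(31/12) = 101/6.

101/6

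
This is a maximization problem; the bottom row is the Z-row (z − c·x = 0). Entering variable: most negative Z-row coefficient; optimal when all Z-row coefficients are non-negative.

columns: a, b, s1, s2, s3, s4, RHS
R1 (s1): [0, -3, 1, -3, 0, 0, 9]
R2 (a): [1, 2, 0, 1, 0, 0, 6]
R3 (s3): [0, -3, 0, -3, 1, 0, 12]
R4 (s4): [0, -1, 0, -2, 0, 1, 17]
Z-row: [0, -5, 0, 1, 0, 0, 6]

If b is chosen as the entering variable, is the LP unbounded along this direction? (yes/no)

no

Column b has positive entries in row(s) 2, so the ratio test bounds it — not unbounded.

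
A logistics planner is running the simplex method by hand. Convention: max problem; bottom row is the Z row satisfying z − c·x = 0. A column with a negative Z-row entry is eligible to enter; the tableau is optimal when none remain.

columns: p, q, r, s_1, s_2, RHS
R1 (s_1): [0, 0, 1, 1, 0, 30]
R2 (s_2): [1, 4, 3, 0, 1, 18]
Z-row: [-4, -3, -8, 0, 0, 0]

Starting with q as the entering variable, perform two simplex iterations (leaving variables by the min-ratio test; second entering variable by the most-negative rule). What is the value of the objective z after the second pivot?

48

Ratio test on column q — row 1: entry 0 ≤ 0; row 2: 18/4 = 9/2. Minimum is 9/2 at row 2 (s_2 leaves); pivot element 4.
Pivot on row 2; the Z-row RHS becomes 0 − (-3)·(9/2) = 27/2.
Next entering variable (most negative Z-row entry -23/4): r.
Ratio test on column r — row 1: 30/1 = 30; row 2: (9/2)/(3/4) = 6. Minimum is 6 at row 2 (q leaves); pivot element 3/4.
After the second pivot the Z-row RHS is 27/2 − (-23/4)·6 = 48.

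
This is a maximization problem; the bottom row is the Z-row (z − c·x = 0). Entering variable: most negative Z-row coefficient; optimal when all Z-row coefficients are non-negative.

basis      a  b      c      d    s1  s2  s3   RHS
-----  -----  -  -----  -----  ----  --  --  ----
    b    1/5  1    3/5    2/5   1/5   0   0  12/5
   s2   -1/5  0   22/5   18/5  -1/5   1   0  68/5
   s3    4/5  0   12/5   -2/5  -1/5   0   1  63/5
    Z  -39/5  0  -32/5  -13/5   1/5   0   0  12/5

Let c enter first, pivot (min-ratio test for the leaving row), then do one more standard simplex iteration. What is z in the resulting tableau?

Ratio test on column c — row 1: (12/5)/(3/5) = 4; row 2: (68/5)/(22/5) = 34/11; row 3: (63/5)/(12/5) = 21/4. Minimum is 34/11 at row 2 (s2 leaves); pivot element 22/5.
Pivot on row 2; the Z-row RHS becomes 12/5 − (-32/5)·(34/11) = 244/11.
Next entering variable (most negative Z-row entry -89/11): a.
Ratio test on column a — row 1: (6/11)/(5/22) = 12/5; row 2: entry -1/22 ≤ 0; row 3: (57/11)/(10/11) = 57/10. Minimum is 12/5 at row 1 (b leaves); pivot element 5/22.
After the second pivot the Z-row RHS is 244/11 − (-89/11)·(12/5) = 208/5.

208/5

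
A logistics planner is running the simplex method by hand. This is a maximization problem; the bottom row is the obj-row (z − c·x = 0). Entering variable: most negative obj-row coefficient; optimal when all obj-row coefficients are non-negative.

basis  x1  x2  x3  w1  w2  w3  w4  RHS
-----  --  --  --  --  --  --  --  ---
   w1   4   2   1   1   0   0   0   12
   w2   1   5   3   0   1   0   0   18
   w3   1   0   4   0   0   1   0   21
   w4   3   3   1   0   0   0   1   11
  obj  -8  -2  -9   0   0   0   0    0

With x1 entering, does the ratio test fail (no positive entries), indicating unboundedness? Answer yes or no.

no

Column x1 has positive entries in row(s) 1, 2, 3, 4, so the ratio test bounds it — not unbounded.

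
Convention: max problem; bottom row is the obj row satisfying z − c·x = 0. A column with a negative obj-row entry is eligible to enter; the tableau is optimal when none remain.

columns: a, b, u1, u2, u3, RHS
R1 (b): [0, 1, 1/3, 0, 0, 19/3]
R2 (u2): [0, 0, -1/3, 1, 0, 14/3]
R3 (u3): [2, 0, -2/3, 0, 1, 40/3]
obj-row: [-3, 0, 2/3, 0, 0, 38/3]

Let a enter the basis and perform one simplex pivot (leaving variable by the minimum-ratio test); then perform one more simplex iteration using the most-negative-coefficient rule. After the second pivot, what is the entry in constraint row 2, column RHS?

Ratio test on column a — row 1: entry 0 ≤ 0; row 2: entry 0 ≤ 0; row 3: (40/3)/2 = 20/3. Minimum is 20/3 at row 3 (u3 leaves); pivot element 2.
Divide row 3 by 2; eliminate column a from the other rows.
Second iteration: most negative obj-row entry is -1/3 in column u1, so u1 enters.
Ratio test on column u1 — row 1: (19/3)/(1/3) = 19; row 2: entry -1/3 ≤ 0; row 3: entry -1/3 ≤ 0. Minimum is 19 at row 1 (b leaves); pivot element 1/3.
Divide row 1 by 1/3; eliminate column u1 from the other rows.
After both pivots, the entry at constraint row 2, column RHS is 11.

11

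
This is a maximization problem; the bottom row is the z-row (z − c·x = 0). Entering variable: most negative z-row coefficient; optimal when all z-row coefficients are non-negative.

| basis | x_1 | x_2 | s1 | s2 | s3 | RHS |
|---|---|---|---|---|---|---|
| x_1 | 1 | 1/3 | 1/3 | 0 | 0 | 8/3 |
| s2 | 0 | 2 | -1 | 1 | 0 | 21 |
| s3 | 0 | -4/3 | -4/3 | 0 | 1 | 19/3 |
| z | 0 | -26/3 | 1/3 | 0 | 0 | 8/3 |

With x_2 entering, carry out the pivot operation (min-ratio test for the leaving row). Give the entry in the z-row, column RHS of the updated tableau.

Ratio test on column x_2 — row 1: (8/3)/(1/3) = 8; row 2: 21/2 = 21/2; row 3: entry -4/3 ≤ 0. Minimum is 8 at row 1 (x_1 leaves); pivot element 1/3.
Divide row 1 by 1/3; eliminate column x_2 from the other rows.
z-row update in column RHS: 8/3 − (-26/3)·8 = 72.

72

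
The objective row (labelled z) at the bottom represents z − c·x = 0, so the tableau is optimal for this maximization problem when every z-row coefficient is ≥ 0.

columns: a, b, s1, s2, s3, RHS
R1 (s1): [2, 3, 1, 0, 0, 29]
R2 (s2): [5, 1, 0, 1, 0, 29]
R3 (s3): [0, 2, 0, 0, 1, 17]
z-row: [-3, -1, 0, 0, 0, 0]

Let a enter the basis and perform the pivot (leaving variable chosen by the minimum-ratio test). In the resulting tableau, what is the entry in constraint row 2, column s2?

1/5

Ratio test on column a — row 1: 29/2 = 29/2; row 2: 29/5 = 29/5; row 3: entry 0 ≤ 0. Minimum is 29/5 at row 2 (s2 leaves); pivot element 5.
Divide row 2 by 5; eliminate column a from the other rows.
In the new row 2, the s2 entry is the old entry divided by the pivot: 1/5 = 1/5.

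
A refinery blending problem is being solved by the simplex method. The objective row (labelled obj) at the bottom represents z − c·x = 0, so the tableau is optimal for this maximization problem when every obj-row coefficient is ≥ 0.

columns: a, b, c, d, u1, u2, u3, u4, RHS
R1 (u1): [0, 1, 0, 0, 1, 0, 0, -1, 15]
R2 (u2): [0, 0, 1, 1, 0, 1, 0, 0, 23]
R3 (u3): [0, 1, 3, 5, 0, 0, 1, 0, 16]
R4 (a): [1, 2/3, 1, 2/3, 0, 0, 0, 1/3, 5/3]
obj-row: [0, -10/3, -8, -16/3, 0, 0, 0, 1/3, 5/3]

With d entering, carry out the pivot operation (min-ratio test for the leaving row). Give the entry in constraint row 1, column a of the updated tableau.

Ratio test on column d — row 1: entry 0 ≤ 0; row 2: 23/1 = 23; row 3: 16/5 = 16/5; row 4: (5/3)/(2/3) = 5/2. Minimum is 5/2 at row 4 (a leaves); pivot element 2/3.
Divide row 4 by 2/3; eliminate column d from the other rows.
Row 1 update in column a: 0 − 0·(3/2) = 0.

0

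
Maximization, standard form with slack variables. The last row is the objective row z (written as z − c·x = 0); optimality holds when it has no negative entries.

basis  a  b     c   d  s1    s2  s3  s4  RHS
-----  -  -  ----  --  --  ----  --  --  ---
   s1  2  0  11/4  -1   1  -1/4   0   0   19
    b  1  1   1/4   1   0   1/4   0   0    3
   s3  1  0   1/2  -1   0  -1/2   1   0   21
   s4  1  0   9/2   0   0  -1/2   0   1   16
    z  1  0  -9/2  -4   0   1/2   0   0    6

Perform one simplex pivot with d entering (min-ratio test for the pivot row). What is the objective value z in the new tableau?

Ratio test on column d — row 1: entry -1 ≤ 0; row 2: 3/1 = 3; row 3: entry -1 ≤ 0; row 4: entry 0 ≤ 0. Minimum is 3 at row 2 (b leaves); pivot element 1.
Pivot on row 2; the z-row RHS becomes 6 − (-4)·3 = 18.

18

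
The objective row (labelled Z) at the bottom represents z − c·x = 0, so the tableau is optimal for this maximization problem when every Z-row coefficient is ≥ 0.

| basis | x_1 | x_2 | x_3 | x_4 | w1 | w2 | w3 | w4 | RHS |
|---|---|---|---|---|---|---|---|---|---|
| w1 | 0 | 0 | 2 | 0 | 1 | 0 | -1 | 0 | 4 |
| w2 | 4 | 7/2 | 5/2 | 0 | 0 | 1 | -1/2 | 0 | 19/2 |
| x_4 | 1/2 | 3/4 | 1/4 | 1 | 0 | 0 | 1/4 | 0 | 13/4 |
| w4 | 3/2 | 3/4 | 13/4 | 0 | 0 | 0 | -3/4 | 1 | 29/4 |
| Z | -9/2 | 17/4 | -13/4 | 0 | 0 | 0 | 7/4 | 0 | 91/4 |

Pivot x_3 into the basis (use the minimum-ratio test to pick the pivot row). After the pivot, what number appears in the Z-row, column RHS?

Ratio test on column x_3 — row 1: 4/2 = 2; row 2: (19/2)/(5/2) = 19/5; row 3: (13/4)/(1/4) = 13; row 4: (29/4)/(13/4) = 29/13. Minimum is 2 at row 1 (w1 leaves); pivot element 2.
Divide row 1 by 2; eliminate column x_3 from the other rows.
Z-row update in column RHS: 91/4 − (-13/4)·2 = 117/4.

117/4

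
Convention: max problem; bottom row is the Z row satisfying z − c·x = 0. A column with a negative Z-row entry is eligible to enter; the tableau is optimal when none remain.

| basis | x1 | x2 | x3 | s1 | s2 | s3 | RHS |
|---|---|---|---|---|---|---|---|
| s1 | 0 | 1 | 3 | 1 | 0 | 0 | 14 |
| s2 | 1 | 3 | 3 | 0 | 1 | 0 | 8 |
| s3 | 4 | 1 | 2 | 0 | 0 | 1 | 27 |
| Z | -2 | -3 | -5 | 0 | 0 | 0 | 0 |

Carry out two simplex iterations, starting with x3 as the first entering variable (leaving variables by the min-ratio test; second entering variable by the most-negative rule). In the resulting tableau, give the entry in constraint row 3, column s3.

Ratio test on column x3 — row 1: 14/3 = 14/3; row 2: 8/3 = 8/3; row 3: 27/2 = 27/2. Minimum is 8/3 at row 2 (s2 leaves); pivot element 3.
Divide row 2 by 3; eliminate column x3 from the other rows.
Second iteration: most negative Z-row entry is -1/3 in column x1, so x1 enters.
Ratio test on column x1 — row 1: entry -1 ≤ 0; row 2: (8/3)/(1/3) = 8; row 3: (65/3)/(10/3) = 13/2. Minimum is 13/2 at row 3 (s3 leaves); pivot element 10/3.
Divide row 3 by 10/3; eliminate column x1 from the other rows.
After both pivots, the entry at constraint row 3, column s3 is 3/10.

3/10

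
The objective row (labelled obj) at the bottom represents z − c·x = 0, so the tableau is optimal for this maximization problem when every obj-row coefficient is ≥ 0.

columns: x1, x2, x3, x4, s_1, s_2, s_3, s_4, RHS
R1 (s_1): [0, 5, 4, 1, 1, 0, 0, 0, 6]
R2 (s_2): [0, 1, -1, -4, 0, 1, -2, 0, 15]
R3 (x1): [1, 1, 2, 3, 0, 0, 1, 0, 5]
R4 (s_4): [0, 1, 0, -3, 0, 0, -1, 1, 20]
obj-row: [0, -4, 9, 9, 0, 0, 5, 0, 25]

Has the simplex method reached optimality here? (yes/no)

The obj-row has a negative entry -4 in column x2, so it is not optimal.

no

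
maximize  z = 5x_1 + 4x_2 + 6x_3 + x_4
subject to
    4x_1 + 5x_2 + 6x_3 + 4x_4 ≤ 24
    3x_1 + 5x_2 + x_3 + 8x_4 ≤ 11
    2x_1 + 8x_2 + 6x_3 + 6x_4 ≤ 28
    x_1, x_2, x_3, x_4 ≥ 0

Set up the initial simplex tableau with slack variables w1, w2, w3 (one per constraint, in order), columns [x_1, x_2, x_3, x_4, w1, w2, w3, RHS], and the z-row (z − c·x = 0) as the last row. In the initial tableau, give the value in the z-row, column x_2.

The z-row carries the negated objective coefficients: the x_2 entry is -4.

-4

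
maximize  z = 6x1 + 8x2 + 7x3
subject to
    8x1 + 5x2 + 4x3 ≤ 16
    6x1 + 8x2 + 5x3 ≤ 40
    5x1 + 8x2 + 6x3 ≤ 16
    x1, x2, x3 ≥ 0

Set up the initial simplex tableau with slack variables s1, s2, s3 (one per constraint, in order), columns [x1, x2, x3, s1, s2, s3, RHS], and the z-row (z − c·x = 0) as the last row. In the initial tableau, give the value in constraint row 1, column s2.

0

Slack s2 belongs to constraint 2; its column is the unit vector e_2, so the entry in row 1 is 0.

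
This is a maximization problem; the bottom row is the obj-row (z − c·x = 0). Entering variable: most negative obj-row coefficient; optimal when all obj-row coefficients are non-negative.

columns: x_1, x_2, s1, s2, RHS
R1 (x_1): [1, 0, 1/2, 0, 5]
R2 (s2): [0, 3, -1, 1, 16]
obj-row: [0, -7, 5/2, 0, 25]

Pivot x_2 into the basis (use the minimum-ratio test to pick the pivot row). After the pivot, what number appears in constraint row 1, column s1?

1/2

Ratio test on column x_2 — row 1: entry 0 ≤ 0; row 2: 16/3 = 16/3. Minimum is 16/3 at row 2 (s2 leaves); pivot element 3.
Divide row 2 by 3; eliminate column x_2 from the other rows.
Row 1 update in column s1: 1/2 − 0·(-1/3) = 1/2.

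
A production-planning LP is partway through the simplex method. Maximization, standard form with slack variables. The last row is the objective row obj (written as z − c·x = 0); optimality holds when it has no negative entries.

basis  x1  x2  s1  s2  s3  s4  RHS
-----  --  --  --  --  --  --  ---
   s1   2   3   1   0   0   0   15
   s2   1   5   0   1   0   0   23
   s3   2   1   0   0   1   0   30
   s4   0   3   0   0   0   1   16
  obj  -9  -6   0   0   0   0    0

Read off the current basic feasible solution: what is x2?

x2 is not in the basis, so in the current basic feasible solution x2 = 0.

0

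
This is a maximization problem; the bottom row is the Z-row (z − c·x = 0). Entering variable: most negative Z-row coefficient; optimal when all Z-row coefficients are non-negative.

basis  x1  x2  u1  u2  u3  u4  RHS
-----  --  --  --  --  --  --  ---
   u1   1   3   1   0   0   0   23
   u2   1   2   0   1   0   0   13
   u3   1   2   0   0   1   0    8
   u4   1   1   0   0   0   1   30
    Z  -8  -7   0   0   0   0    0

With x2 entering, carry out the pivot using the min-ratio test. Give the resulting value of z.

28

Ratio test on column x2 — row 1: 23/3 = 23/3; row 2: 13/2 = 13/2; row 3: 8/2 = 4; row 4: 30/1 = 30. Minimum is 4 at row 3 (u3 leaves); pivot element 2.
Pivot on row 3; the Z-row RHS becomes 0 − (-7)·4 = 28.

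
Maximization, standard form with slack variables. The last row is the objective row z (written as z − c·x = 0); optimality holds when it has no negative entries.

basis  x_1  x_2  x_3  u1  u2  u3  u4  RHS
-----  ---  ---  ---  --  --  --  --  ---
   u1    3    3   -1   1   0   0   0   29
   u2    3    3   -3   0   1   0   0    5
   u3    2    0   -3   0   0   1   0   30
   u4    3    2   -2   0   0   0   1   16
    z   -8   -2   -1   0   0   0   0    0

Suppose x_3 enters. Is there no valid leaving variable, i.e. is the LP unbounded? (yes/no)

yes

Every constraint-row entry in column x_3 is ≤ 0, so increasing x_3 is unbounded.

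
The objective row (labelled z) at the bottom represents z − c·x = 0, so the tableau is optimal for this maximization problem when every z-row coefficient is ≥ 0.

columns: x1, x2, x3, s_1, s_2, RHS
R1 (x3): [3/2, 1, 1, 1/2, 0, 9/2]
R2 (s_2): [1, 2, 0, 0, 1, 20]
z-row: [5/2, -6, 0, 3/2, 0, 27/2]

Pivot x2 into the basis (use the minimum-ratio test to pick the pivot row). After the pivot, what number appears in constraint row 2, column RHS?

Ratio test on column x2 — row 1: (9/2)/1 = 9/2; row 2: 20/2 = 10. Minimum is 9/2 at row 1 (x3 leaves); pivot element 1.
Divide row 1 by 1; eliminate column x2 from the other rows.
Row 2 update in column RHS: 20 − 2·(9/2) = 11.

11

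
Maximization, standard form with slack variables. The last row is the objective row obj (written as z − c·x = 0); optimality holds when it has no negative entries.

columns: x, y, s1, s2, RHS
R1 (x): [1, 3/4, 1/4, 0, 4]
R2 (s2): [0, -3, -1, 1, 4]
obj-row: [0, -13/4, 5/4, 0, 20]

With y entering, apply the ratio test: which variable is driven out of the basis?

x

Column y entries and ratios — x: 4/(3/4) = 16/3; s2: -3 ≤ 0, skip.
Smallest ratio is 16/3 in the row of x, so x leaves.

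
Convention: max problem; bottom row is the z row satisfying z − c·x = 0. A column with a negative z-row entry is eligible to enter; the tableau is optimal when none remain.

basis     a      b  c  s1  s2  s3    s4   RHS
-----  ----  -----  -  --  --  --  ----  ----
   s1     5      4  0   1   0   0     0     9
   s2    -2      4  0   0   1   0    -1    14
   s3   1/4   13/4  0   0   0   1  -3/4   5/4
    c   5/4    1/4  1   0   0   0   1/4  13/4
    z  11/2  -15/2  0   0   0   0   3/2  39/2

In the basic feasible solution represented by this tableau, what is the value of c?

c is basic (row 4); its value is the RHS of that row, 13/4.

13/4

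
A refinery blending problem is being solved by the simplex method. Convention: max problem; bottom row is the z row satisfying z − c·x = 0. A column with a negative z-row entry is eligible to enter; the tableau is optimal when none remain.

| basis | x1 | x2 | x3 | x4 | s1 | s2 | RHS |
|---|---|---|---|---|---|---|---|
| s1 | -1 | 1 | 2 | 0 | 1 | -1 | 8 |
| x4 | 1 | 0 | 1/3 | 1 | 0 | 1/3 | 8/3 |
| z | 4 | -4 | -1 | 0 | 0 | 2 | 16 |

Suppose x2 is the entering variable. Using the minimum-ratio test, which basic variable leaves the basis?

s1

Column x2 entries and ratios — s1: 8/1 = 8; x4: 0 ≤ 0, skip.
Smallest ratio is 8 in the row of s1, so s1 leaves.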